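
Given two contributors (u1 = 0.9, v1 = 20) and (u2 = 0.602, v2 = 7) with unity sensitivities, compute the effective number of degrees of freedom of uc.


uc = sqrt(u1^2 + u2^2) = sqrt(0.9^2 + 0.602^2) = 1.0827761
v_eff = uc^4 / (u1^4/v1 + u2^4/v2)
= 1.0827761^4 / (0.9^4/20 + 0.602^4/7)
= 1.3745313 / 0.05156738
v_eff = 26.6551

26.6551


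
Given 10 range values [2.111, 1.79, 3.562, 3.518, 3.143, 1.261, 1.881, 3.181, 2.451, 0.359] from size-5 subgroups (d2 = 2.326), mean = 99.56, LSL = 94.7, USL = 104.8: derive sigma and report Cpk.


R_bar = (2.111 + 1.79 + 3.562 + 3.518 + 3.143 + 1.261 + 1.881 + 3.181 + 2.451 + 0.359) / 10 = 2.3257
sigma = R_bar / d2 = 2.3257 / 2.326 = 0.99987102
Cp = (USL - LSL)/(6*sigma) = (104.8 - 94.7)/(6*0.99987102) = 1.6836
Cpu = (104.8 - 99.56)/(3*0.99987102) = 1.7469
Cpl = (99.56 - 94.7)/(3*0.99987102) = 1.6202
Cpk = min(Cpu, Cpl) = 1.6202

1.6202


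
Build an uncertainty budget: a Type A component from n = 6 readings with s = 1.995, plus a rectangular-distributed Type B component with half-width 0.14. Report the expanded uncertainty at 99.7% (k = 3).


u_A = s / sqrt(n) = 1.995 / sqrt(6) = 0.81445534
u_B = half_width / sqrt(3) = 0.14 / sqrt(3) = 0.080829038
uc = sqrt(u_A^2 + u_B^2) = sqrt(0.81445534^2 + 0.080829038^2) = 0.81845637
U = k * uc = 3 * 0.81845637
U = 2.4554

2.4554


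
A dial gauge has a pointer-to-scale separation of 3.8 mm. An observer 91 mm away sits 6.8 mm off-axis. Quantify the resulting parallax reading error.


error = h * offset / d
= 3.8 * 6.8 / 91
= 0.2840

0.2840


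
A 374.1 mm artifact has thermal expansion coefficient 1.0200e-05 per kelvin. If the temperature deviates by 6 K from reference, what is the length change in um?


dL = L * alpha * dT
= 374.1 * 1.0200e-05 * 6
= 0.0228949 mm
dL_um = 0.0228949 * 1000 = 22.8949 um

22.8949


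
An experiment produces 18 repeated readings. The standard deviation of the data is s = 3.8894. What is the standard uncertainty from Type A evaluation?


u_A = s / sqrt(n)
u_A = 3.8894 / sqrt(18)
u_A = 3.8894 / 4.2426407
u_A = 0.9167

0.9167


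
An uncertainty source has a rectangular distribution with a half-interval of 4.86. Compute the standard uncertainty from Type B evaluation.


u_B = half_width / sqrt(3)
u_B = 4.86 / 1.7320508
u_B = 2.8059

2.8059


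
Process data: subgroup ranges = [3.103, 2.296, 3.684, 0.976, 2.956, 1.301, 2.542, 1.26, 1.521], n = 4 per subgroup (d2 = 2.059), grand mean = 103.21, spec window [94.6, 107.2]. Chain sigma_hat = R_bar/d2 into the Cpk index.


R_bar = (3.103 + 2.296 + 3.684 + 0.976 + 2.956 + 1.301 + 2.542 + 1.26 + 1.521) / 9 = 2.1821111
sigma = R_bar / d2 = 2.1821111 / 2.059 = 1.0597917
Cp = (USL - LSL)/(6*sigma) = (107.2 - 94.6)/(6*1.0597917) = 1.9815
Cpu = (107.2 - 103.21)/(3*1.0597917) = 1.2550
Cpl = (103.21 - 94.6)/(3*1.0597917) = 2.7081
Cpk = min(Cpu, Cpl) = 1.2550

1.2550


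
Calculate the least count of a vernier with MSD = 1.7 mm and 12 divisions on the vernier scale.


LC = MSD / n_div
= 1.7 / 12
= 0.1417

0.1417


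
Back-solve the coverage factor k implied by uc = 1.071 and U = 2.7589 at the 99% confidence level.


k = U / uc
k = 2.7589 / 1.071
k = 2.576

2.576


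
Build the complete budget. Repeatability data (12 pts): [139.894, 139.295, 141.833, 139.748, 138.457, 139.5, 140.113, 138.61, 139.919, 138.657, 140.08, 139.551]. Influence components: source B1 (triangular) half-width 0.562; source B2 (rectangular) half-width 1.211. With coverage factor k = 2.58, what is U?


mean = (139.894 + 139.295 + 141.833 + 139.748 + 138.457 + 139.5 + 140.113 + 138.61 + 139.919 + 138.657 + 140.08 + 139.551) / 12 = 139.6380833
s = sqrt(sum((x - mean)^2)/(n-1)) = 0.90220835
u_A = s / sqrt(n) = 0.90220835 / sqrt(12) = 0.26044512
u_B1 = 0.562 / sqrt(6) = 0.22943554
u_B2 = 1.211 / sqrt(3) = 0.69917118
uc = sqrt(0.26044512^2 + 0.22943554^2 + 0.69917118^2) = 0.78058482
U = k * uc = 2.58 * 0.78058482
U = 2.0139

2.0139


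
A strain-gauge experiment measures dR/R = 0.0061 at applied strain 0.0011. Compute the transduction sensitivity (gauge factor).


GF = (dR/R) / epsilon
= 0.0061 / 0.0011
= 5.5455

5.5455


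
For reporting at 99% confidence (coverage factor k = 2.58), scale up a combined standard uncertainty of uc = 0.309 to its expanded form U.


U = k * uc
U = 2.58 * 0.309
U = 0.7972

0.7972


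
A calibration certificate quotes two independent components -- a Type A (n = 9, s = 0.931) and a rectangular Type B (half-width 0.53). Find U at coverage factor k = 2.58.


u_A = s / sqrt(n) = 0.931 / sqrt(9) = 0.31033333
u_B = half_width / sqrt(3) = 0.53 / sqrt(3) = 0.30599564
uc = sqrt(u_A^2 + u_B^2) = sqrt(0.31033333^2 + 0.30599564^2) = 0.43582119
U = k * uc = 2.58 * 0.43582119
U = 1.1244

1.1244


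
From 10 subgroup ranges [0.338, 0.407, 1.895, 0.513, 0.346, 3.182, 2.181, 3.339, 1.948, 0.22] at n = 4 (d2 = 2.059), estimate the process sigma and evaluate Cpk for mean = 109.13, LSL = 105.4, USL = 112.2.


R_bar = (0.338 + 0.407 + 1.895 + 0.513 + 0.346 + 3.182 + 2.181 + 3.339 + 1.948 + 0.22) / 10 = 1.4369
sigma = R_bar / d2 = 1.4369 / 2.059 = 0.69786304
Cp = (USL - LSL)/(6*sigma) = (112.2 - 105.4)/(6*0.69786304) = 1.6240
Cpu = (112.2 - 109.13)/(3*0.69786304) = 1.4664
Cpl = (109.13 - 105.4)/(3*0.69786304) = 1.7816
Cpk = min(Cpu, Cpl) = 1.4664

1.4664


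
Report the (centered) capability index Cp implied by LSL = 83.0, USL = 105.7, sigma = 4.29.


Cp = (USL - LSL) / (6 * sigma)
= (105.7 - 83.0) / (6 * 4.29)
= 22.7000 / 25.7400
= 0.8819

0.8819


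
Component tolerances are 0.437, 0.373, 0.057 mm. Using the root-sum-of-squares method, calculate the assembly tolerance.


RSS = sqrt(0.437^2 + 0.373^2 + 0.057^2)
= sqrt(0.333347)
= 0.5774

0.5774


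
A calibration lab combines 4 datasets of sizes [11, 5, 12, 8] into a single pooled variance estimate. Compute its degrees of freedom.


nu = sum_i (n_i - 1)
nu = ((11 - 1) + (5 - 1) + (12 - 1) + (8 - 1))
nu = 10 + 4 + 11 + 7
nu = 32

32


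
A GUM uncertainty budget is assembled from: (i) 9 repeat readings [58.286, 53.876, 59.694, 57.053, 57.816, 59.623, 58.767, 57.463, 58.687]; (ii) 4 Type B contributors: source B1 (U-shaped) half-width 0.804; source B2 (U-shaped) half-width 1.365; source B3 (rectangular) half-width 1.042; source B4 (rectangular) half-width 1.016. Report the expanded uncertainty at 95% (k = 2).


mean = (58.286 + 53.876 + 59.694 + 57.053 + 57.816 + 59.623 + 58.767 + 57.463 + 58.687) / 9 = 57.91833333
s = sqrt(sum((x - mean)^2)/(n-1)) = 1.7611148
u_A = s / sqrt(n) = 1.7611148 / sqrt(9) = 0.58703827
u_B1 = 0.804 / sqrt(2) = 0.56851385
u_B2 = 1.365 / sqrt(2) = 0.96520076
u_B3 = 1.042 / sqrt(3) = 0.60159898
u_B4 = 1.016 / sqrt(3) = 0.58658787
uc = sqrt(0.58703827^2 + 0.56851385^2 + 0.96520076^2 + 0.60159898^2 + 0.58658787^2) = 1.5183679
U = k * uc = 2 * 1.5183679
U = 3.0367

3.0367


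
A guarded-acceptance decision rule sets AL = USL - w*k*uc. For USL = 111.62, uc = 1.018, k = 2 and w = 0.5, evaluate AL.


U = k * uc = 2 * 1.018 = 2.036
guard band g = w * U = 0.5 * 2.036 = 1.018
AL = USL - g = 111.62 - 1.018
AL = 110.6020

110.6020


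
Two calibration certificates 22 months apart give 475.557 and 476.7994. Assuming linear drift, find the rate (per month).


rate = (v2 - v1) / months
= (476.7994 - 475.557) / 22
= 1.2424 / 22
= 0.0565

0.0565


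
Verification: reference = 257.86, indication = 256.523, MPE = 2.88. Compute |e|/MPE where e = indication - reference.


e = indication - reference = 256.523 - 257.86 = -1.3370
|e| = 1.3370
ratio = |e| / MPE = 1.3370 / 2.88
ratio = 0.4642

0.4642


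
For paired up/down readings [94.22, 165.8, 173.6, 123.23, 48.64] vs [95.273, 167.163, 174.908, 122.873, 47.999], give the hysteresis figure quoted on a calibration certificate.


|94.22 - 95.273| = 1.0530
|165.8 - 167.163| = 1.3630
|173.6 - 174.908| = 1.3080
|123.23 - 122.873| = 0.3570
|48.64 - 47.999| = 0.6410
hysteresis = max(diffs) = 1.3630

1.3630


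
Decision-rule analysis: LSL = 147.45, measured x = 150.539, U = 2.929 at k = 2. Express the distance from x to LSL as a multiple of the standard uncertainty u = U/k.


u = U / k = 2.929 / 2 = 1.4645
margin = |LSL - x| = |147.45 - 150.539| = 3.089
z = margin / u = 3.089 / 1.4645
z = 2.1093

2.1093


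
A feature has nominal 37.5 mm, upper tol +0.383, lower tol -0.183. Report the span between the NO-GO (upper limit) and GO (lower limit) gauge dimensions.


GO = nominal - lower_tol (smallest hole = maximum material condition)
GO = 37.5 - 0.183 = 37.317
NO-GO = nominal + upper_tol (largest hole = least material condition)
NO-GO = 37.5 + 0.383 = 37.883
spread = NO-GO - GO = 37.883 - 37.317 = 0.5660

0.5660


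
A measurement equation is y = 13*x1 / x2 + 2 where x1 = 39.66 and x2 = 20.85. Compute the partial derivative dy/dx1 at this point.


y = 13*x1 / x2 + 2
dy/dx1 = 13/x2
Evaluate at x2 = 20.85: c1 = 13 / 20.85
c1 = 0.6235

0.6235


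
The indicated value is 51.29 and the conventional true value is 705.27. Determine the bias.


Systematic error = measured - true
= 51.29 - 705.27
= -653.9800

-653.9800


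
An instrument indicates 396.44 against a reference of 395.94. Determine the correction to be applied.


Correction = standard - reading
= 395.94 - 396.44
= -0.5000

-0.5000


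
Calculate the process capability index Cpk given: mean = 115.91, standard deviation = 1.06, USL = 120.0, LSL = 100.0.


Cpu = (USL - mean) / (3*sigma) = (120.0 - 115.91) / (3*1.06) = 1.2862
Cpl = (mean - LSL) / (3*sigma) = (115.91 - 100.0) / (3*1.06) = 5.0031
Cpk = min(Cpu, Cpl) = 1.2862

1.2862


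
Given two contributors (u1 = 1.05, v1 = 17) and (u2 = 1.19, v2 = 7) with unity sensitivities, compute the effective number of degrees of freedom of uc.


uc = sqrt(u1^2 + u2^2) = sqrt(1.05^2 + 1.19^2) = 1.5870098
v_eff = uc^4 / (u1^4/v1 + u2^4/v2)
= 1.5870098^4 / (1.05^4/17 + 1.19^4/7)
= 6.3433465 / 0.3579774
v_eff = 17.7200

17.7200


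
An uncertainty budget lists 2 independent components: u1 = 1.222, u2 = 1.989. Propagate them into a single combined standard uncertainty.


uc = sqrt(1.222^2 + 1.989^2)
uc = sqrt(5.449405)
uc = 2.3344

2.3344


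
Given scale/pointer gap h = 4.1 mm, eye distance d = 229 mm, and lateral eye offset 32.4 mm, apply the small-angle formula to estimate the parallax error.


error = h * offset / d
= 4.1 * 32.4 / 229
= 0.5801

0.5801


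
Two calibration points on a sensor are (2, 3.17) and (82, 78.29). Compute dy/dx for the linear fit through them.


slope = (y2 - y1) / (x2 - x1)
= (78.29 - 3.17) / (82 - 2)
= 75.1200 / 80
= 0.9390

0.9390


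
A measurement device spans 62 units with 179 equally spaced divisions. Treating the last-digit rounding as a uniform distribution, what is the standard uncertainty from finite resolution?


resolution = range / divisions
resolution = 62 / 179 = 0.34636872
u_res = resolution / (2*sqrt(3))
u_res = 0.34636872 / 3.4641016
u_res = 0.1000

0.1000


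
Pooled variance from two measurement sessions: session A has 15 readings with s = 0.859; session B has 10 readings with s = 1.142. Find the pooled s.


s_p = sqrt(((n1-1)*s1^2 + (n2-1)*s2^2) / (n1+n2-2))
numerator = (15-1)*0.859^2 + (10-1)*1.142^2 = 10.330334 + 11.737476 = 22.06781
denominator = 15 + 10 - 2 = 23
s_p^2 = 22.06781 / 23 = 0.95947
s_p = sqrt(0.95947) = 0.9795

0.9795


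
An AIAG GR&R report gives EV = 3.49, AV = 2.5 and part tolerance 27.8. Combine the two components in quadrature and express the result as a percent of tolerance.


GRR = sqrt(EV^2 + AV^2) = sqrt(3.49^2 + 2.5^2) = 4.2930292
%GRR = GRR / tol * 100 = 4.2930292 / 27.8 * 100
%GRR = 15.4426

15.4426


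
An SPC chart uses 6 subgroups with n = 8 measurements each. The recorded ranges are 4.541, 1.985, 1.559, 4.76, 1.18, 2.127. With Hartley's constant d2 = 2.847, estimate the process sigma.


R_bar = (4.541 + 1.985 + 1.559 + 4.76 + 1.18 + 2.127) / 6
R_bar = 16.152 / 6 = 2.692
sigma_hat = R_bar / d2 = 2.692 / 2.847 = 0.9456

0.9456


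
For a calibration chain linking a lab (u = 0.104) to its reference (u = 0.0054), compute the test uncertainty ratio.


TUR = u_lab / u_ref
= 0.104 / 0.0054
= 19.2593

19.2593


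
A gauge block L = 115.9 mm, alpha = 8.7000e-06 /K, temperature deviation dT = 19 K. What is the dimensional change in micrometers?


dL = L * alpha * dT
= 115.9 * 8.7000e-06 * 19
= 0.0191583 mm
dL_um = 0.0191583 * 1000 = 19.1583 um

19.1583


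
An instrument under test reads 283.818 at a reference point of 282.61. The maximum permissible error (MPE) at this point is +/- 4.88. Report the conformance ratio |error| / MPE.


e = indication - reference = 283.818 - 282.61 = 1.2080
|e| = 1.2080
ratio = |e| / MPE = 1.2080 / 4.88
ratio = 0.2475

0.2475


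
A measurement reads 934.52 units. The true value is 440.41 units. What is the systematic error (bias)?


Systematic error = measured - true
= 934.52 - 440.41
= 494.1100

494.1100


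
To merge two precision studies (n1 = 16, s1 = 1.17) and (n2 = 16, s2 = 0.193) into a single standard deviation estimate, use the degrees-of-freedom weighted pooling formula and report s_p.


s_p = sqrt(((n1-1)*s1^2 + (n2-1)*s2^2) / (n1+n2-2))
numerator = (16-1)*1.17^2 + (16-1)*0.193^2 = 20.5335 + 0.558735 = 21.092235
denominator = 16 + 16 - 2 = 30
s_p^2 = 21.092235 / 30 = 0.7030745
s_p = sqrt(0.7030745) = 0.8385

0.8385


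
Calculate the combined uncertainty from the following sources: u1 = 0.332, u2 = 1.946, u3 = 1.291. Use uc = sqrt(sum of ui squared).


uc = sqrt(0.332^2 + 1.946^2 + 1.291^2)
uc = sqrt(5.563821)
uc = 2.3588

2.3588


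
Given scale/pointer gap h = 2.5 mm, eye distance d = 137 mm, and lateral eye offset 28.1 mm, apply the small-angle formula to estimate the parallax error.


error = h * offset / d
= 2.5 * 28.1 / 137
= 0.5128

0.5128


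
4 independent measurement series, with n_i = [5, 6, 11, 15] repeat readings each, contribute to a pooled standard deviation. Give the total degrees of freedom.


nu = sum_i (n_i - 1)
nu = ((5 - 1) + (6 - 1) + (11 - 1) + (15 - 1))
nu = 4 + 5 + 10 + 14
nu = 33

33


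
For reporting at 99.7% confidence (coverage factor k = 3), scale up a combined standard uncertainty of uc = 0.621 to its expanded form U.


U = k * uc
U = 3 * 0.621
U = 1.8630

1.8630


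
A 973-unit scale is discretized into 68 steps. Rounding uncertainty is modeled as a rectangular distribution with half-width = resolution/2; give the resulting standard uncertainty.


resolution = range / divisions
resolution = 973 / 68 = 14.308824
u_res = resolution / (2*sqrt(3))
u_res = 14.308824 / 3.4641016
u_res = 4.1306

4.1306


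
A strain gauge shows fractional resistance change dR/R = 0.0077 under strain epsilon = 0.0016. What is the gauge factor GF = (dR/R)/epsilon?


GF = (dR/R) / epsilon
= 0.0077 / 0.0016
= 4.8125

4.8125


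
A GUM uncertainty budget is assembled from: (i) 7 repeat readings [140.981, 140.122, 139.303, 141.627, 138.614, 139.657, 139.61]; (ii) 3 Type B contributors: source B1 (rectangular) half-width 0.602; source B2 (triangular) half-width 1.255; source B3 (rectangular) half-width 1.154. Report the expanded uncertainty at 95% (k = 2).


mean = (140.981 + 140.122 + 139.303 + 141.627 + 138.614 + 139.657 + 139.61) / 7 = 139.9877143
s = sqrt(sum((x - mean)^2)/(n-1)) = 1.0246846
u_A = s / sqrt(n) = 1.0246846 / sqrt(7) = 0.38729437
u_B1 = 0.602 / sqrt(3) = 0.34756486
u_B2 = 1.255 / sqrt(6) = 0.5123516
u_B3 = 1.154 / sqrt(3) = 0.66626221
uc = sqrt(0.38729437^2 + 0.34756486^2 + 0.5123516^2 + 0.66626221^2) = 0.98853819
U = k * uc = 2 * 0.98853819
U = 1.9771

1.9771


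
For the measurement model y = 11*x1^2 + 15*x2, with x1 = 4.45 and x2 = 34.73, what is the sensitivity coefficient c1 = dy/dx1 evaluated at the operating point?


y = 11*x1^2 + 15*x2
dy/dx1 = 2*11*x1
Evaluate at x1 = 4.45: c1 = 22 * 4.45
c1 = 97.9000

97.9000


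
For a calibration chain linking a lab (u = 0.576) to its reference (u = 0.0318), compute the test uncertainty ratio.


TUR = u_lab / u_ref
= 0.576 / 0.0318
= 18.1132

18.1132


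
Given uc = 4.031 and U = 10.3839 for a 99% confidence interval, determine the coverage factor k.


k = U / uc
k = 10.3839 / 4.031
k = 2.576

2.576


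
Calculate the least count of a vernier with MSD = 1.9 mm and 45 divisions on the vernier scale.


LC = MSD / n_div
= 1.9 / 45
= 0.0422

0.0422


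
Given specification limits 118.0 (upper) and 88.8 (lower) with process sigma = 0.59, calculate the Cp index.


Cp = (USL - LSL) / (6 * sigma)
= (118.0 - 88.8) / (6 * 0.59)
= 29.2000 / 3.5400
= 8.2486

8.2486


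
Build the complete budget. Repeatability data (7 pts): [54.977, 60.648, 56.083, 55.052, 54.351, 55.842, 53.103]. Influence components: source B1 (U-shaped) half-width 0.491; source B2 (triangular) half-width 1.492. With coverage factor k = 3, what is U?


mean = (54.977 + 60.648 + 56.083 + 55.052 + 54.351 + 55.842 + 53.103) / 7 = 55.72228571
s = sqrt(sum((x - mean)^2)/(n-1)) = 2.3858235
u_A = s / sqrt(n) = 2.3858235 / sqrt(7) = 0.90175652
u_B1 = 0.491 / sqrt(2) = 0.34718943
u_B2 = 1.492 / sqrt(6) = 0.60910645
uc = sqrt(0.90175652^2 + 0.34718943^2 + 0.60910645^2) = 1.1422417
U = k * uc = 3 * 1.1422417
U = 3.4267

3.4267


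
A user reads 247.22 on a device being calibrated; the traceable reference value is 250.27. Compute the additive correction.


Correction = standard - reading
= 250.27 - 247.22
= 3.0500

3.0500


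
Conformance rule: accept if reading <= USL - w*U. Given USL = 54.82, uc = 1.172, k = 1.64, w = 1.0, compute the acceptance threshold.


U = k * uc = 1.64 * 1.172 = 1.92208
guard band g = w * U = 1.0 * 1.92208 = 1.92208
AL = USL - g = 54.82 - 1.92208
AL = 52.8979

52.8979


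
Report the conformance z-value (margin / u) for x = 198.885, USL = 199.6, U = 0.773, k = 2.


u = U / k = 0.773 / 2 = 0.3865
margin = |USL - x| = |199.6 - 198.885| = 0.715
z = margin / u = 0.715 / 0.3865
z = 1.8499

1.8499


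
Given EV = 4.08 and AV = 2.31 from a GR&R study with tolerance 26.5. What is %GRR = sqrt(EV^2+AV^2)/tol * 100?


GRR = sqrt(EV^2 + AV^2) = sqrt(4.08^2 + 2.31^2) = 4.6885499
%GRR = GRR / tol * 100 = 4.6885499 / 26.5 * 100
%GRR = 17.6926

17.6926


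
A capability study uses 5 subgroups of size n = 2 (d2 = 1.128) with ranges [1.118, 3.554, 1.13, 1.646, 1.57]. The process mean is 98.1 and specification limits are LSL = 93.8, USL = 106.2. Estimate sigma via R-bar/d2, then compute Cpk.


R_bar = (1.118 + 3.554 + 1.13 + 1.646 + 1.57) / 5 = 1.8036
sigma = R_bar / d2 = 1.8036 / 1.128 = 1.5989362
Cp = (USL - LSL)/(6*sigma) = (106.2 - 93.8)/(6*1.5989362) = 1.2925
Cpu = (106.2 - 98.1)/(3*1.5989362) = 1.6886
Cpl = (98.1 - 93.8)/(3*1.5989362) = 0.8964
Cpk = min(Cpu, Cpl) = 0.8964

0.8964


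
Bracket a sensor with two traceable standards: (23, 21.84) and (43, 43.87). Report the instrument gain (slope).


slope = (y2 - y1) / (x2 - x1)
= (43.87 - 21.84) / (43 - 23)
= 22.0300 / 20
= 1.1015

1.1015


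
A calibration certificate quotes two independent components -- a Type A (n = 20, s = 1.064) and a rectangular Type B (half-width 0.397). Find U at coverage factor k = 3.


u_A = s / sqrt(n) = 1.064 / sqrt(20) = 0.23791763
u_B = half_width / sqrt(3) = 0.397 / sqrt(3) = 0.22920806
uc = sqrt(u_A^2 + u_B^2) = sqrt(0.23791763^2 + 0.22920806^2) = 0.33036515
U = k * uc = 3 * 0.33036515
U = 0.9911

0.9911


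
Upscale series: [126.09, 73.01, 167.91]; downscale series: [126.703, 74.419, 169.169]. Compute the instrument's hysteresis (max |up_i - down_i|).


|126.09 - 126.703| = 0.6130
|73.01 - 74.419| = 1.4090
|167.91 - 169.169| = 1.2590
hysteresis = max(diffs) = 1.4090

1.4090


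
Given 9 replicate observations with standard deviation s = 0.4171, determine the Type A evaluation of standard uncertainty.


u_A = s / sqrt(n)
u_A = 0.4171 / sqrt(9)
u_A = 0.4171 / 3
u_A = 0.1390

0.1390


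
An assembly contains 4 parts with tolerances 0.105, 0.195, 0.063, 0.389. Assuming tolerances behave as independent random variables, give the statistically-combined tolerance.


RSS = sqrt(0.105^2 + 0.195^2 + 0.063^2 + 0.389^2)
= sqrt(0.20434)
= 0.4520

0.4520


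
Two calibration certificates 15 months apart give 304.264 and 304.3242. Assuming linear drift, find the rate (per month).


rate = (v2 - v1) / months
= (304.3242 - 304.264) / 15
= 0.0602 / 15
= 0.0040

0.0040


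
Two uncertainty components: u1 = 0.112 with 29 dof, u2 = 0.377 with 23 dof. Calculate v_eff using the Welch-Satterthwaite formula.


uc = sqrt(u1^2 + u2^2) = sqrt(0.112^2 + 0.377^2) = 0.39328488
v_eff = uc^4 / (u1^4/v1 + u2^4/v2)
= 0.39328488^4 / (0.112^4/29 + 0.377^4/23)
= 0.023923736 / 0.00088371517
v_eff = 27.0718

27.0718


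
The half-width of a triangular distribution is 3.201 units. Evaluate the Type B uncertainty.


u_B = half_width / sqrt(6)
u_B = 3.201 / 2.4494897
u_B = 1.3068

1.3068


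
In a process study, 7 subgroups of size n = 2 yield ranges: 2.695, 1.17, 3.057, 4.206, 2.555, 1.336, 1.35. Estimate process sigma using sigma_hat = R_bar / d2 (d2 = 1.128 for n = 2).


R_bar = (2.695 + 1.17 + 3.057 + 4.206 + 2.555 + 1.336 + 1.35) / 7
R_bar = 16.369 / 7 = 2.3384286
sigma_hat = R_bar / d2 = 2.3384286 / 1.128 = 2.0731

2.0731


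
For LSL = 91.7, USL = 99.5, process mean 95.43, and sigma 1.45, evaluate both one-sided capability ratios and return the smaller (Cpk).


Cpu = (USL - mean) / (3*sigma) = (99.5 - 95.43) / (3*1.45) = 0.9356
Cpl = (mean - LSL) / (3*sigma) = (95.43 - 91.7) / (3*1.45) = 0.8575
Cpk = min(Cpu, Cpl) = 0.8575

0.8575


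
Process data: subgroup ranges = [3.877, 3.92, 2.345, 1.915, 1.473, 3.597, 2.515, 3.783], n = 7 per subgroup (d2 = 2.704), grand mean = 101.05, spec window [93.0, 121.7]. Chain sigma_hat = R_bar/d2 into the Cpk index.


R_bar = (3.877 + 3.92 + 2.345 + 1.915 + 1.473 + 3.597 + 2.515 + 3.783) / 8 = 2.928125
sigma = R_bar / d2 = 2.928125 / 2.704 = 1.0828865
Cp = (USL - LSL)/(6*sigma) = (121.7 - 93.0)/(6*1.0828865) = 4.4172
Cpu = (121.7 - 101.05)/(3*1.0828865) = 6.3565
Cpl = (101.05 - 93.0)/(3*1.0828865) = 2.4779
Cpk = min(Cpu, Cpl) = 2.4779

2.4779


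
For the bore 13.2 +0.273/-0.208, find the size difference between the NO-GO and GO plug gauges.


GO = nominal - lower_tol (smallest hole = maximum material condition)
GO = 13.2 - 0.208 = 12.992
NO-GO = nominal + upper_tol (largest hole = least material condition)
NO-GO = 13.2 + 0.273 = 13.473
spread = NO-GO - GO = 13.473 - 12.992 = 0.4810

0.4810


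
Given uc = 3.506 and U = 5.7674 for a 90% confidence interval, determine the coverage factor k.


k = U / uc
k = 5.7674 / 3.506
k = 1.645

1.645


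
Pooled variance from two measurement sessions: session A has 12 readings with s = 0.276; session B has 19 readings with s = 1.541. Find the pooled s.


s_p = sqrt(((n1-1)*s1^2 + (n2-1)*s2^2) / (n1+n2-2))
numerator = (12-1)*0.276^2 + (19-1)*1.541^2 = 0.837936 + 42.744258 = 43.582194
denominator = 12 + 19 - 2 = 29
s_p^2 = 43.582194 / 29 = 1.5028343
s_p = sqrt(1.5028343) = 1.2259

1.2259


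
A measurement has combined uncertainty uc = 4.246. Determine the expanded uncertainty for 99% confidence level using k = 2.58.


U = k * uc
U = 2.58 * 4.246
U = 10.9547

10.9547


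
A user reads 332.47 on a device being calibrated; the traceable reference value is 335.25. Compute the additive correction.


Correction = standard - reading
= 335.25 - 332.47
= 2.7800

2.7800


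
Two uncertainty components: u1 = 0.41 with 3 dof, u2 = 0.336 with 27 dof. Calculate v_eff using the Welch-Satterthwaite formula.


uc = sqrt(u1^2 + u2^2) = sqrt(0.41^2 + 0.336^2) = 0.53009056
v_eff = uc^4 / (u1^4/v1 + u2^4/v2)
= 0.53009056^4 / (0.41^4/3 + 0.336^4/27)
= 0.078958753 / 0.0098912591
v_eff = 7.9827

7.9827


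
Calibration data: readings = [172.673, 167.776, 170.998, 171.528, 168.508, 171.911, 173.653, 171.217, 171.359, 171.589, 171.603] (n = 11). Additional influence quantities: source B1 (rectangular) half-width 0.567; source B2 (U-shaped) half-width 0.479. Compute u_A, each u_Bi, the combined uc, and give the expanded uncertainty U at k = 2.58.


mean = (172.673 + 167.776 + 170.998 + 171.528 + 168.508 + 171.911 + 173.653 + 171.217 + 171.359 + 171.589 + 171.603) / 11 = 171.165
s = sqrt(sum((x - mean)^2)/(n-1)) = 1.677418
u_A = s / sqrt(n) = 1.677418 / sqrt(11) = 0.50576056
u_B1 = 0.567 / sqrt(3) = 0.3273576
u_B2 = 0.479 / sqrt(2) = 0.33870415
uc = sqrt(0.50576056^2 + 0.3273576^2 + 0.33870415^2) = 0.69114199
U = k * uc = 2.58 * 0.69114199
U = 1.7831

1.7831


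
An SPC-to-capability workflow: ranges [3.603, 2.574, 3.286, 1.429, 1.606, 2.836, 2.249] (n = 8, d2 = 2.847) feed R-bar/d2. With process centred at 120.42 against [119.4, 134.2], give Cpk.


R_bar = (3.603 + 2.574 + 3.286 + 1.429 + 1.606 + 2.836 + 2.249) / 7 = 2.5118571
sigma = R_bar / d2 = 2.5118571 / 2.847 = 0.88228209
Cp = (USL - LSL)/(6*sigma) = (134.2 - 119.4)/(6*0.88228209) = 2.7958
Cpu = (134.2 - 120.42)/(3*0.88228209) = 5.2062
Cpl = (120.42 - 119.4)/(3*0.88228209) = 0.3854
Cpk = min(Cpu, Cpl) = 0.3854

0.3854


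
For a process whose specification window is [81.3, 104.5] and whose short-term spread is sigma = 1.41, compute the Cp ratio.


Cp = (USL - LSL) / (6 * sigma)
= (104.5 - 81.3) / (6 * 1.41)
= 23.2000 / 8.4600
= 2.7423

2.7423


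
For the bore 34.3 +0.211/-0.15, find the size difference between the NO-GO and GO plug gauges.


GO = nominal - lower_tol (smallest hole = maximum material condition)
GO = 34.3 - 0.15 = 34.15
NO-GO = nominal + upper_tol (largest hole = least material condition)
NO-GO = 34.3 + 0.211 = 34.511
spread = NO-GO - GO = 34.511 - 34.15 = 0.3610

0.3610


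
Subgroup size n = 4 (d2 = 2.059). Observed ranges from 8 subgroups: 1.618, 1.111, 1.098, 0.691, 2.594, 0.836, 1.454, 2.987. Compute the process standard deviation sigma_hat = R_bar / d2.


R_bar = (1.618 + 1.111 + 1.098 + 0.691 + 2.594 + 0.836 + 1.454 + 2.987) / 8
R_bar = 12.389 / 8 = 1.548625
sigma_hat = R_bar / d2 = 1.548625 / 2.059 = 0.7521

0.7521


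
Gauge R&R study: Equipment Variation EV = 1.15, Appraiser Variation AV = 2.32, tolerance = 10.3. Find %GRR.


GRR = sqrt(EV^2 + AV^2) = sqrt(1.15^2 + 2.32^2) = 2.5893822
%GRR = GRR / tol * 100 = 2.5893822 / 10.3 * 100
%GRR = 25.1396

25.1396


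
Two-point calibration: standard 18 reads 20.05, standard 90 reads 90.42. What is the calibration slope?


slope = (y2 - y1) / (x2 - x1)
= (90.42 - 20.05) / (90 - 18)
= 70.3700 / 72
= 0.9774

0.9774


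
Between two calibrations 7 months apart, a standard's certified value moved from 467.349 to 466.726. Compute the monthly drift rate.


rate = (v2 - v1) / months
= (466.726 - 467.349) / 7
= -0.6230 / 7
= -0.0890

-0.0890


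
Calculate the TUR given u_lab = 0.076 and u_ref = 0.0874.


TUR = u_lab / u_ref
= 0.076 / 0.0874
= 0.8696

0.8696


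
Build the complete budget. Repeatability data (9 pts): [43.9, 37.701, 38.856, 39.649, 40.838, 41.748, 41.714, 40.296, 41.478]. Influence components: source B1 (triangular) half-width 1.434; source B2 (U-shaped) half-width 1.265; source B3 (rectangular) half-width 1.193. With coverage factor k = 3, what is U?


mean = (43.9 + 37.701 + 38.856 + 39.649 + 40.838 + 41.748 + 41.714 + 40.296 + 41.478) / 9 = 40.68666667
s = sqrt(sum((x - mean)^2)/(n-1)) = 1.8252185
u_A = s / sqrt(n) = 1.8252185 / sqrt(9) = 0.60840617
u_B1 = 1.434 / sqrt(6) = 0.58542805
u_B2 = 1.265 / sqrt(2) = 0.89449008
u_B3 = 1.193 / sqrt(3) = 0.68877887
uc = sqrt(0.60840617^2 + 0.58542805^2 + 0.89449008^2 + 0.68877887^2) = 1.4097563
U = k * uc = 3 * 1.4097563
U = 4.2293

4.2293


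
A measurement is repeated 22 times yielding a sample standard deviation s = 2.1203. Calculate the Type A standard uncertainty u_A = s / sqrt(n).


u_A = s / sqrt(n)
u_A = 2.1203 / sqrt(22)
u_A = 2.1203 / 4.6904158
u_A = 0.4520

0.4520


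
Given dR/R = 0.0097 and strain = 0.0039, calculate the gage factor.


GF = (dR/R) / epsilon
= 0.0097 / 0.0039
= 2.4872

2.4872


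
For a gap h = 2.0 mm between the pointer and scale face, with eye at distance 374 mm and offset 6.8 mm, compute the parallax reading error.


error = h * offset / d
= 2.0 * 6.8 / 374
= 0.0364

0.0364


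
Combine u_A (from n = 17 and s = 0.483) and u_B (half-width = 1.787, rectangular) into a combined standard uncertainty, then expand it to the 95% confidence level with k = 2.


u_A = s / sqrt(n) = 0.483 / sqrt(17) = 0.11714471
u_B = half_width / sqrt(3) = 1.787 / sqrt(3) = 1.0317249
uc = sqrt(u_A^2 + u_B^2) = sqrt(0.11714471^2 + 1.0317249^2) = 1.0383541
U = k * uc = 2 * 1.0383541
U = 2.0767

2.0767


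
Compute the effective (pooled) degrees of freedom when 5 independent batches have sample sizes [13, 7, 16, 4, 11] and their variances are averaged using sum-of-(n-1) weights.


nu = sum_i (n_i - 1)
nu = ((13 - 1) + (7 - 1) + (16 - 1) + (4 - 1) + (11 - 1))
nu = 12 + 6 + 15 + 3 + 10
nu = 46

46


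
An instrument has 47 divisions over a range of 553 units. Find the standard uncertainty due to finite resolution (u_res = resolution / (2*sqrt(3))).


resolution = range / divisions
resolution = 553 / 47 = 11.765957
u_res = resolution / (2*sqrt(3))
u_res = 11.765957 / 3.4641016
u_res = 3.3965

3.3965


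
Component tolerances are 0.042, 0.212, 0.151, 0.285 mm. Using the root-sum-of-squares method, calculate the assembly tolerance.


RSS = sqrt(0.042^2 + 0.212^2 + 0.151^2 + 0.285^2)
= sqrt(0.150734)
= 0.3882

0.3882


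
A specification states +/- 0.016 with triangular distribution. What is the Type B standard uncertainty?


u_B = half_width / sqrt(6)
u_B = 0.016 / 2.4494897
u_B = 0.0065

0.0065


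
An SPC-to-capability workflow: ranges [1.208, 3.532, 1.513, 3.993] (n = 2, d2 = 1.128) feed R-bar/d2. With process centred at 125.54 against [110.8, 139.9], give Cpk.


R_bar = (1.208 + 3.532 + 1.513 + 3.993) / 4 = 2.5615
sigma = R_bar / d2 = 2.5615 / 1.128 = 2.2708333
Cp = (USL - LSL)/(6*sigma) = (139.9 - 110.8)/(6*2.2708333) = 2.1358
Cpu = (139.9 - 125.54)/(3*2.2708333) = 2.1079
Cpl = (125.54 - 110.8)/(3*2.2708333) = 2.1637
Cpk = min(Cpu, Cpl) = 2.1079

2.1079


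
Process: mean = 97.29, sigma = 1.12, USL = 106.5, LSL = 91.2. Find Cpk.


Cpu = (USL - mean) / (3*sigma) = (106.5 - 97.29) / (3*1.12) = 2.7411
Cpl = (mean - LSL) / (3*sigma) = (97.29 - 91.2) / (3*1.12) = 1.8125
Cpk = min(Cpu, Cpl) = 1.8125

1.8125


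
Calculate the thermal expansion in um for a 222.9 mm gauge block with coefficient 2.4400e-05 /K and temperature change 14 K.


dL = L * alpha * dT
= 222.9 * 2.4400e-05 * 14
= 0.0761426 mm
dL_um = 0.0761426 * 1000 = 76.1426 um

76.1426


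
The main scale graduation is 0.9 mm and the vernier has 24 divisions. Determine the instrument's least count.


LC = MSD / n_div
= 0.9 / 24
= 0.0375

0.0375


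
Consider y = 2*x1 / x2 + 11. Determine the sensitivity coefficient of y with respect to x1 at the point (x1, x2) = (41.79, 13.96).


y = 2*x1 / x2 + 11
dy/dx1 = 2/x2
Evaluate at x2 = 13.96: c1 = 2 / 13.96
c1 = 0.1433

0.1433


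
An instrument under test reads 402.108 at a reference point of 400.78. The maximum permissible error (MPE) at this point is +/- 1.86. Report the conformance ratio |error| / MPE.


e = indication - reference = 402.108 - 400.78 = 1.3280
|e| = 1.3280
ratio = |e| / MPE = 1.3280 / 1.86
ratio = 0.7140

0.7140


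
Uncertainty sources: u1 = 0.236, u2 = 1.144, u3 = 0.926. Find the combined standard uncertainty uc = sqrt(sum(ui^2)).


uc = sqrt(0.236^2 + 1.144^2 + 0.926^2)
uc = sqrt(2.221908)
uc = 1.4906

1.4906


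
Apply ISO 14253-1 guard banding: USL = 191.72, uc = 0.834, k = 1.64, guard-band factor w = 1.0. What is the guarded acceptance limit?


U = k * uc = 1.64 * 0.834 = 1.36776
guard band g = w * U = 1.0 * 1.36776 = 1.36776
AL = USL - g = 191.72 - 1.36776
AL = 190.3522

190.3522


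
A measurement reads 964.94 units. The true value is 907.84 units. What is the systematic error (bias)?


Systematic error = measured - true
= 964.94 - 907.84
= 57.1000

57.1000


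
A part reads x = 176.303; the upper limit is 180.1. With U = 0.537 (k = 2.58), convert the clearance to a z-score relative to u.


u = U / k = 0.537 / 2.58 = 0.20813953
margin = |USL - x| = |180.1 - 176.303| = 3.797
z = margin / u = 3.797 / 0.20813953
z = 18.2426

18.2426


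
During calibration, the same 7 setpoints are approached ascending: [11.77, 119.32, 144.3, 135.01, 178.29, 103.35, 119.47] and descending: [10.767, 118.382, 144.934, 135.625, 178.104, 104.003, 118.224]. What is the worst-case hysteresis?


|11.77 - 10.767| = 1.0030
|119.32 - 118.382| = 0.9380
|144.3 - 144.934| = 0.6340
|135.01 - 135.625| = 0.6150
|178.29 - 178.104| = 0.1860
|103.35 - 104.003| = 0.6530
|119.47 - 118.224| = 1.2460
hysteresis = max(diffs) = 1.2460

1.2460


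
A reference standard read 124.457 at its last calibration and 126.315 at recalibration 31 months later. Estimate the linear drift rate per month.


rate = (v2 - v1) / months
= (126.315 - 124.457) / 31
= 1.8580 / 31
= 0.0599

0.0599


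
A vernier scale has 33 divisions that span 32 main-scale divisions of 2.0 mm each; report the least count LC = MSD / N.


LC = MSD / n_div
= 2.0 / 33
= 0.0606

0.0606


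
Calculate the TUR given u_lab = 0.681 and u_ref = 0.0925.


TUR = u_lab / u_ref
= 0.681 / 0.0925
= 7.3622

7.3622


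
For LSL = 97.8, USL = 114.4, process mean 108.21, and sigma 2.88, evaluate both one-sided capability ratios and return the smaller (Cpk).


Cpu = (USL - mean) / (3*sigma) = (114.4 - 108.21) / (3*2.88) = 0.7164
Cpl = (mean - LSL) / (3*sigma) = (108.21 - 97.8) / (3*2.88) = 1.2049
Cpk = min(Cpu, Cpl) = 0.7164

0.7164


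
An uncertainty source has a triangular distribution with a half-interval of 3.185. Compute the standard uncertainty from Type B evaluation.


u_B = half_width / sqrt(6)
u_B = 3.185 / 2.4494897
u_B = 1.3003

1.3003


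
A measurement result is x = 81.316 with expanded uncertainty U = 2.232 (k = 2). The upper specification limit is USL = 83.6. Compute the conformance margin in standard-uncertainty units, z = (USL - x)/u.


u = U / k = 2.232 / 2 = 1.116
margin = |USL - x| = |83.6 - 81.316| = 2.284
z = margin / u = 2.284 / 1.116
z = 2.0466

2.0466


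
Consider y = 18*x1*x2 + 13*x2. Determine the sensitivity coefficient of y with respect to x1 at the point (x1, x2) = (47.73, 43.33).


y = 18*x1*x2 + 13*x2
dy/dx1 = 18*x2
Evaluate at x2 = 43.33: c1 = 18 * 43.33
c1 = 779.9400

779.9400


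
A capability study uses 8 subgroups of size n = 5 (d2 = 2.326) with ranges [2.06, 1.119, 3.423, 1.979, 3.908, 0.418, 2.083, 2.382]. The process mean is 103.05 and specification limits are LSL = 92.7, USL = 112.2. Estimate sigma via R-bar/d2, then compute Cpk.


R_bar = (2.06 + 1.119 + 3.423 + 1.979 + 3.908 + 0.418 + 2.083 + 2.382) / 8 = 2.1715
sigma = R_bar / d2 = 2.1715 / 2.326 = 0.93357696
Cp = (USL - LSL)/(6*sigma) = (112.2 - 92.7)/(6*0.93357696) = 3.4812
Cpu = (112.2 - 103.05)/(3*0.93357696) = 3.2670
Cpl = (103.05 - 92.7)/(3*0.93357696) = 3.6955
Cpk = min(Cpu, Cpl) = 3.2670

3.2670


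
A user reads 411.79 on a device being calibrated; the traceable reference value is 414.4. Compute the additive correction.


Correction = standard - reading
= 414.4 - 411.79
= 2.6100

2.6100


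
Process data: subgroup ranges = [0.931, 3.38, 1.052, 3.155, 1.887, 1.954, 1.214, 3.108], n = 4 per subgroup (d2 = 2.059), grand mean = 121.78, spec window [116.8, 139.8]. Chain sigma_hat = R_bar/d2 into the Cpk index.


R_bar = (0.931 + 3.38 + 1.052 + 3.155 + 1.887 + 1.954 + 1.214 + 3.108) / 8 = 2.085125
sigma = R_bar / d2 = 2.085125 / 2.059 = 1.0126882
Cp = (USL - LSL)/(6*sigma) = (139.8 - 116.8)/(6*1.0126882) = 3.7853
Cpu = (139.8 - 121.78)/(3*1.0126882) = 5.9314
Cpl = (121.78 - 116.8)/(3*1.0126882) = 1.6392
Cpk = min(Cpu, Cpl) = 1.6392

1.6392


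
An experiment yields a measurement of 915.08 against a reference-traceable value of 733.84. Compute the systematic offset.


Systematic error = measured - true
= 915.08 - 733.84
= 181.2400

181.2400


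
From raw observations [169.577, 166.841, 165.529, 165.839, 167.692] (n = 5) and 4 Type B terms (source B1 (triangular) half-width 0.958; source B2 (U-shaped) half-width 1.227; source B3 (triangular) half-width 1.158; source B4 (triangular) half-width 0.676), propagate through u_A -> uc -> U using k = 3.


mean = (169.577 + 166.841 + 165.529 + 165.839 + 167.692) / 5 = 167.0956
s = sqrt(sum((x - mean)^2)/(n-1)) = 1.6287372
u_A = s / sqrt(n) = 1.6287372 / sqrt(5) = 0.72839342
u_B1 = 0.958 / sqrt(6) = 0.39110186
u_B2 = 1.227 / sqrt(2) = 0.86762002
u_B3 = 1.158 / sqrt(6) = 0.47275152
u_B4 = 0.676 / sqrt(6) = 0.27597584
uc = sqrt(0.72839342^2 + 0.39110186^2 + 0.86762002^2 + 0.47275152^2 + 0.27597584^2) = 1.3175503
U = k * uc = 3 * 1.3175503
U = 3.9527

3.9527


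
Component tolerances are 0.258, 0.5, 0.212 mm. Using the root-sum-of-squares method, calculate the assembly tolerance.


RSS = sqrt(0.258^2 + 0.5^2 + 0.212^2)
= sqrt(0.361508)
= 0.6013

0.6013


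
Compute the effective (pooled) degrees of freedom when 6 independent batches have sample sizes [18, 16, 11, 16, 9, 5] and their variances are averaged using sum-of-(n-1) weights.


nu = sum_i (n_i - 1)
nu = ((18 - 1) + (16 - 1) + (11 - 1) + (16 - 1) + (9 - 1) + (5 - 1))
nu = 17 + 15 + 10 + 15 + 8 + 4
nu = 69

69


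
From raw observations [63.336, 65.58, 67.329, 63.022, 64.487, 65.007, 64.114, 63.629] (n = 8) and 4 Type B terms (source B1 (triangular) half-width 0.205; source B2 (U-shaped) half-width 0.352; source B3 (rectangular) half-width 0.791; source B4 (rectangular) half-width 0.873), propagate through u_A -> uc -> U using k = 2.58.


mean = (63.336 + 65.58 + 67.329 + 63.022 + 64.487 + 65.007 + 64.114 + 63.629) / 8 = 64.563
s = sqrt(sum((x - mean)^2)/(n-1)) = 1.406217
u_A = s / sqrt(n) = 1.406217 / sqrt(8) = 0.49717279
u_B1 = 0.205 / sqrt(6) = 0.0836909
u_B2 = 0.352 / sqrt(2) = 0.24890159
u_B3 = 0.791 / sqrt(3) = 0.45668406
u_B4 = 0.873 / sqrt(3) = 0.50402679
uc = sqrt(0.49717279^2 + 0.0836909^2 + 0.24890159^2 + 0.45668406^2 + 0.50402679^2) = 0.88246263
U = k * uc = 2.58 * 0.88246263
U = 2.2768

2.2768


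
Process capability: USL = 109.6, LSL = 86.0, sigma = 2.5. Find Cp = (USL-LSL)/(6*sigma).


Cp = (USL - LSL) / (6 * sigma)
= (109.6 - 86.0) / (6 * 2.5)
= 23.6000 / 15.0000
= 1.5733

1.5733


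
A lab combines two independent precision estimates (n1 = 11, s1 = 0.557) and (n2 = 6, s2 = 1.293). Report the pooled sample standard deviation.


s_p = sqrt(((n1-1)*s1^2 + (n2-1)*s2^2) / (n1+n2-2))
numerator = (11-1)*0.557^2 + (6-1)*1.293^2 = 3.10249 + 8.359245 = 11.461735
denominator = 11 + 6 - 2 = 15
s_p^2 = 11.461735 / 15 = 0.76411567
s_p = sqrt(0.76411567) = 0.8741

0.8741


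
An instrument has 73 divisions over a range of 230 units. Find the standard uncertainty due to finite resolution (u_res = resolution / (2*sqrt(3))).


resolution = range / divisions
resolution = 230 / 73 = 3.1506849
u_res = resolution / (2*sqrt(3))
u_res = 3.1506849 / 3.4641016
u_res = 0.9095

0.9095


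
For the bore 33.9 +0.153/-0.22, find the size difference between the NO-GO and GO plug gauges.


GO = nominal - lower_tol (smallest hole = maximum material condition)
GO = 33.9 - 0.22 = 33.68
NO-GO = nominal + upper_tol (largest hole = least material condition)
NO-GO = 33.9 + 0.153 = 34.053
spread = NO-GO - GO = 34.053 - 33.68 = 0.3730

0.3730


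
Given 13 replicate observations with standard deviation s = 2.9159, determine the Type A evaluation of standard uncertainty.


u_A = s / sqrt(n)
u_A = 2.9159 / sqrt(13)
u_A = 2.9159 / 3.6055513
u_A = 0.8087

0.8087


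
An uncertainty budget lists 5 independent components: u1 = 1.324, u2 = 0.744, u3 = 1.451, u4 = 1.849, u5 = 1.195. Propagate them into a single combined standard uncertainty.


uc = sqrt(1.324^2 + 0.744^2 + 1.451^2 + 1.849^2 + 1.195^2)
uc = sqrt(9.258739)
uc = 3.0428

3.0428


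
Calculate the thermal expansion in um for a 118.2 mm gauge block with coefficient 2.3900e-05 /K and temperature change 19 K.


dL = L * alpha * dT
= 118.2 * 2.3900e-05 * 19
= 0.0536746 mm
dL_um = 0.0536746 * 1000 = 53.6746 um

53.6746
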